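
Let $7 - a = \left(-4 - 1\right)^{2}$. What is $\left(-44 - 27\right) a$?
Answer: $1278$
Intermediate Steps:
$a = -18$ ($a = 7 - \left(-4 - 1\right)^{2} = 7 - \left(-5\right)^{2} = 7 - 25 = -18$)
$\left(-44 - 27\right) a = \left(-44 - 27\right) \left(-18\right) = \left(-71\right) \left(-18\right) = 1278$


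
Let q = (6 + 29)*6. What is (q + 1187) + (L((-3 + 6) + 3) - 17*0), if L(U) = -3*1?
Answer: 1394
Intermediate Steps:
L(U) = -3
q = 210 (q = 35*6 = 210)
(q + 1187) + (L((-3 + 6) + 3) - 17*0) = (210 + 1187) + (-3 - 17*0) = 1397 + (-3 + 0) = 1397 - 3 = 1394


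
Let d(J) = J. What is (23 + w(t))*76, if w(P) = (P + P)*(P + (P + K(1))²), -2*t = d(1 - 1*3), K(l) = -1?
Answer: 1900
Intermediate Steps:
t = 1 (t = -(1 - 1*3)/2 = -(1 - 3)/2 = -½*(-2) = 1)
w(P) = 2*P*(P + (-1 + P)²) (w(P) = (P + P)*(P + (P - 1)²) = (2*P)*(P + (-1 + P)²) = 2*P*(P + (-1 + P)²))
(23 + w(t))*76 = (23 + 2*1*(1 + (-1 + 1)²))*76 = (23 + 2*1*(1 + 0²))*76 = (23 + 2*1*(1 + 0))*76 = (23 + 2*1*1)*76 = (23 + 2)*76 = 25*76 = 1900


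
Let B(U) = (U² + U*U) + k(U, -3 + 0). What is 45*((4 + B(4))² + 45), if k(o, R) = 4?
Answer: 74025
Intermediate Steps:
B(U) = 4 + 2*U² (B(U) = (U² + U*U) + 4 = (U² + U²) + 4 = 2*U² + 4 = 4 + 2*U²)
45*((4 + B(4))² + 45) = 45*((4 + (4 + 2*4²))² + 45) = 45*((4 + (4 + 2*16))² + 45) = 45*((4 + (4 + 32))² + 45) = 45*((4 + 36)² + 45) = 45*(40² + 45) = 45*(1600 + 45) = 45*1645 = 74025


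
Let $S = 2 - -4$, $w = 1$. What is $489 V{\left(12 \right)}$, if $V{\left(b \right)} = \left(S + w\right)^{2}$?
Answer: $23961$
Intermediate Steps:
$S = 6$ ($S = 2 + 4 = 6$)
$V{\left(b \right)} = 49$ ($V{\left(b \right)} = \left(6 + 1\right)^{2} = 7^{2} = 49$)
$489 V{\left(12 \right)} = 489 \cdot 49 = 23961$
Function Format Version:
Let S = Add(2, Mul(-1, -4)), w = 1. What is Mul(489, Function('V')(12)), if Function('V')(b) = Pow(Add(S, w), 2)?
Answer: 23961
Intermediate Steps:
S = 6 (S = Add(2, 4) = 6)
Function('V')(b) = 49 (Function('V')(b) = Pow(Add(6, 1), 2) = Pow(7, 2) = 49)
Mul(489, Function('V')(12)) = Mul(489, 49) = 23961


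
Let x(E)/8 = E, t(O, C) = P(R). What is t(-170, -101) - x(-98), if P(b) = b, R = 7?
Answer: 791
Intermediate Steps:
t(O, C) = 7
x(E) = 8*E
t(-170, -101) - x(-98) = 7 - 8*(-98) = 7 - 1*(-784) = 7 + 784 = 791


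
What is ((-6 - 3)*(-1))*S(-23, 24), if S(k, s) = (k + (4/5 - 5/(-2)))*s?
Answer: -21276/5 ≈ -4255.2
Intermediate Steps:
S(k, s) = s*(33/10 + k) (S(k, s) = (k + (4*(⅕) - 5*(-½)))*s = (k + (⅘ + 5/2))*s = (k + 33/10)*s = (33/10 + k)*s = s*(33/10 + k))
((-6 - 3)*(-1))*S(-23, 24) = ((-6 - 3)*(-1))*((⅒)*24*(33 + 10*(-23))) = (-9*(-1))*((⅒)*24*(33 - 230)) = 9*((⅒)*24*(-197)) = 9*(-2364/5) = -21276/5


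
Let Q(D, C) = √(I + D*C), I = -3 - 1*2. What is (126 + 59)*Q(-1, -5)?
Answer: 0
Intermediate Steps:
I = -5 (I = -3 - 2 = -5)
Q(D, C) = √(-5 + C*D) (Q(D, C) = √(-5 + D*C) = √(-5 + C*D))
(126 + 59)*Q(-1, -5) = (126 + 59)*√(-5 - 5*(-1)) = 185*√(-5 + 5) = 185*√0 = 185*0 = 0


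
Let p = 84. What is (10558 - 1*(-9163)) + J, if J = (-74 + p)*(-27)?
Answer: 19451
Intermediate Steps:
J = -270 (J = (-74 + 84)*(-27) = 10*(-27) = -270)
(10558 - 1*(-9163)) + J = (10558 - 1*(-9163)) - 270 = (10558 + 9163) - 270 = 19721 - 270 = 19451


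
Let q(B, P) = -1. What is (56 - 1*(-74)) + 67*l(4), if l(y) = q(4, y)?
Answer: 63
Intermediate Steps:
l(y) = -1
(56 - 1*(-74)) + 67*l(4) = (56 - 1*(-74)) + 67*(-1) = (56 + 74) - 67 = 130 - 67 = 63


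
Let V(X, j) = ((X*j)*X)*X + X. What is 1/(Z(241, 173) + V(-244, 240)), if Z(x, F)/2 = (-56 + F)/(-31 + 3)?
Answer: -14/48809997773 ≈ -2.8683e-10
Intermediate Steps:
V(X, j) = X + j*X**3 (V(X, j) = (j*X**2)*X + X = j*X**3 + X = X + j*X**3)
Z(x, F) = 4 - F/14 (Z(x, F) = 2*((-56 + F)/(-31 + 3)) = 2*((-56 + F)/(-28)) = 2*((-56 + F)*(-1/28)) = 2*(2 - F/28) = 4 - F/14)
1/(Z(241, 173) + V(-244, 240)) = 1/((4 - 1/14*173) + (-244 + 240*(-244)**3)) = 1/((4 - 173/14) + (-244 + 240*(-14526784))) = 1/(-117/14 + (-244 - 3486428160)) = 1/(-117/14 - 3486428404) = 1/(-48809997773/14) = -14/48809997773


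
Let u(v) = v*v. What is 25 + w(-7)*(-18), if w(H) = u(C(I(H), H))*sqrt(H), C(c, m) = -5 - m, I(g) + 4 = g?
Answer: 25 - 72*I*sqrt(7) ≈ 25.0 - 190.49*I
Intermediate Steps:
I(g) = -4 + g
u(v) = v**2
w(H) = sqrt(H)*(-5 - H)**2 (w(H) = (-5 - H)**2*sqrt(H) = sqrt(H)*(-5 - H)**2)
25 + w(-7)*(-18) = 25 + (sqrt(-7)*(5 - 7)**2)*(-18) = 25 + ((I*sqrt(7))*(-2)**2)*(-18) = 25 + ((I*sqrt(7))*4)*(-18) = 25 + (4*I*sqrt(7))*(-18) = 25 - 72*I*sqrt(7)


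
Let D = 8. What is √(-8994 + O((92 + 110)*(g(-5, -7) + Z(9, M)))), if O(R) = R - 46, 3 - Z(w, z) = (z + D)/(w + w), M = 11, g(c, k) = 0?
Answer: 5*I*√3113/3 ≈ 92.99*I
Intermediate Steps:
Z(w, z) = 3 - (8 + z)/(2*w) (Z(w, z) = 3 - (z + 8)/(w + w) = 3 - (8 + z)/(2*w))
O(R) = -46 + R
√(-8994 + O((92 + 110)*(g(-5, -7) + Z(9, M)))) = √(-8994 + (-46 + (92 + 110)*(0 + (½)*(-8 - 1*11 + 6*9)/9))) = √(-8994 + (-46 + 202*(0 + (½)*(⅑)*(-8 - 11 + 54)))) = √(-8994 + (-46 + 202*(0 + (½)*(⅑)*35))) = √(-8994 + (-46 + 202*(0 + 35/18))) = √(-8994 + (-46 + 202*(35/18))) = √(-8994 + (-46 + 3535/9)) = √(-8994 + 3121/9) = √(-77825/9) = 5*I*√3113/3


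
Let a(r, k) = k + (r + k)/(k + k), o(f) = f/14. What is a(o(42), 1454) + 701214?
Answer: 2043360001/2908 ≈ 7.0267e+5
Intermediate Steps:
o(f) = f/14 (o(f) = f*(1/14) = f/14)
a(r, k) = k + (k + r)/(2*k) (a(r, k) = k + (k + r)/((2*k)) = k + (k + r)*(1/(2*k)) = k + (k + r)/(2*k))
a(o(42), 1454) + 701214 = (1/2 + 1454 + (1/2)*((1/14)*42)/1454) + 701214 = (1/2 + 1454 + (1/2)*3*(1/1454)) + 701214 = (1/2 + 1454 + 3/2908) + 701214 = 4229689/2908 + 701214 = 2043360001/2908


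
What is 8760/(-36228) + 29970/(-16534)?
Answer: -51274625/24958073 ≈ -2.0544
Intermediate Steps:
8760/(-36228) + 29970/(-16534) = 8760*(-1/36228) + 29970*(-1/16534) = -730/3019 - 14985/8267 = -51274625/24958073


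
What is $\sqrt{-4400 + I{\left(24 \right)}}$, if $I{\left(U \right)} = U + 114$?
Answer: $i \sqrt{4262} \approx 65.284 i$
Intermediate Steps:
$I{\left(U \right)} = 114 + U$
$\sqrt{-4400 + I{\left(24 \right)}} = \sqrt{-4400 + \left(114 + 24\right)} = \sqrt{-4400 + 138} = \sqrt{-4262} = i \sqrt{4262}$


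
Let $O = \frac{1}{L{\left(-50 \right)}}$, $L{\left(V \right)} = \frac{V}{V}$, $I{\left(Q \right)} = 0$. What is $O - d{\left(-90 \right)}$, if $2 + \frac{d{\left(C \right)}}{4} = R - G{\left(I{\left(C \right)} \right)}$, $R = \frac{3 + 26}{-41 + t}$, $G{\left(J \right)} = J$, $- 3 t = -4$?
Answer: $\frac{1419}{119} \approx 11.924$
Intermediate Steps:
$t = \frac{4}{3}$ ($t = \left(- \frac{1}{3}\right) \left(-4\right) = \frac{4}{3} \approx 1.3333$)
$L{\left(V \right)} = 1$
$R = - \frac{87}{119}$ ($R = \frac{3 + 26}{-41 + \frac{4}{3}} = \frac{29}{- \frac{119}{3}} = 29 \left(- \frac{3}{119}\right) = - \frac{87}{119} \approx -0.73109$)
$d{\left(C \right)} = - \frac{1300}{119}$ ($d{\left(C \right)} = -8 + 4 \left(- \frac{87}{119} - 0\right) = -8 + 4 \left(- \frac{87}{119} + 0\right) = -8 + 4 \left(- \frac{87}{119}\right) = -8 - \frac{348}{119} = - \frac{1300}{119}$)
$O = 1$ ($O = 1^{-1} = 1$)
$O - d{\left(-90 \right)} = 1 - - \frac{1300}{119} = 1 + \frac{1300}{119} = \frac{1419}{119}$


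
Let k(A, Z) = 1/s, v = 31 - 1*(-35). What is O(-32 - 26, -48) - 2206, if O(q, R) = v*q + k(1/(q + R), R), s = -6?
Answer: -36205/6 ≈ -6034.2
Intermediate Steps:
v = 66 (v = 31 + 35 = 66)
k(A, Z) = -⅙ (k(A, Z) = 1/(-6) = -⅙)
O(q, R) = -⅙ + 66*q (O(q, R) = 66*q - ⅙ = -⅙ + 66*q)
O(-32 - 26, -48) - 2206 = (-⅙ + 66*(-32 - 26)) - 2206 = (-⅙ + 66*(-58)) - 2206 = (-⅙ - 3828) - 2206 = -22969/6 - 2206 = -36205/6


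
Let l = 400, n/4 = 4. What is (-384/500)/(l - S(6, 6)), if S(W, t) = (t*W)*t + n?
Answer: -4/875 ≈ -0.0045714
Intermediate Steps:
n = 16 (n = 4*4 = 16)
S(W, t) = 16 + W*t² (S(W, t) = (t*W)*t + 16 = (W*t)*t + 16 = W*t² + 16 = 16 + W*t²)
(-384/500)/(l - S(6, 6)) = (-384/500)/(400 - (16 + 6*6²)) = (-384*1/500)/(400 - (16 + 6*36)) = -96/(125*(400 - (16 + 216))) = -96/(125*(400 - 1*232)) = -96/(125*(400 - 232)) = -96/125/168 = -96/125*1/168 = -4/875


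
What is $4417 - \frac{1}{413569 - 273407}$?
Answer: $\frac{619095553}{140162} \approx 4417.0$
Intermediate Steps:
$4417 - \frac{1}{413569 - 273407} = 4417 - \frac{1}{140162} = \frac{619095553}{140162}$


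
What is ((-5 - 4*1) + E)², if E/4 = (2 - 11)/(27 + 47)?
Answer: 123201/1369 ≈ 89.993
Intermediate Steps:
E = -18/37 (E = 4*((2 - 11)/(27 + 47)) = 4*(-9/74) = -18/37 ≈ -0.48649)
((-5 - 4*1) + E)² = ((-5 - 4*1) - 18/37)² = ((-5 - 4) - 18/37)² = (-9 - 18/37)² = (-351/37)² = 123201/1369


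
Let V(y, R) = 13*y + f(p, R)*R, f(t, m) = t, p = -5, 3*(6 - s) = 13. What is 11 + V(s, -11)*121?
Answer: 27863/3 ≈ 9287.7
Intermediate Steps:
s = 5/3 (s = 6 - 1/3*13 = 6 - 13/3 = 5/3 ≈ 1.6667)
V(y, R) = -5*R + 13*y (V(y, R) = 13*y - 5*R = -5*R + 13*y)
11 + V(s, -11)*121 = 11 + (-5*(-11) + 13*(5/3))*121 = 11 + (55 + 65/3)*121 = 11 + (230/3)*121 = 11 + 27830/3 = 27863/3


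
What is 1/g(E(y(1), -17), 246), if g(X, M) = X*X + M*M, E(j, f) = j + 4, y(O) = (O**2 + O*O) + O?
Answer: 1/60565 ≈ 1.6511e-5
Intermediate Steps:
y(O) = O + 2*O**2 (y(O) = (O**2 + O**2) + O = 2*O**2 + O = O + 2*O**2)
E(j, f) = 4 + j
g(X, M) = M**2 + X**2 (g(X, M) = X**2 + M**2 = M**2 + X**2)
1/g(E(y(1), -17), 246) = 1/(246**2 + (4 + 1*(1 + 2*1))**2) = 1/(60516 + (4 + 1*(1 + 2))**2) = 1/(60516 + (4 + 1*3)**2) = 1/(60516 + (4 + 3)**2) = 1/(60516 + 7**2) = 1/(60516 + 49) = 1/60565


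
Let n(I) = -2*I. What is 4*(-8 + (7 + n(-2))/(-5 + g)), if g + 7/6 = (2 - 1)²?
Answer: -1256/31 ≈ -40.516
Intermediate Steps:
g = -⅙ (g = -7/6 + (2 - 1)² = -7/6 + 1² = -7/6 + 1 = -⅙ ≈ -0.16667)
4*(-8 + (7 + n(-2))/(-5 + g)) = 4*(-8 + (7 - 2*(-2))/(-5 - ⅙)) = 4*(-8 + (7 + 4)/(-31/6)) = 4*(-8 + 11*(-6/31)) = 4*(-8 - 66/31) = 4*(-314/31) = -1256/31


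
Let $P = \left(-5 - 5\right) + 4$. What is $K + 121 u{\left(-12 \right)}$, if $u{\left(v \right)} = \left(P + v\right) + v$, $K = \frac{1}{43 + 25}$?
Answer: $- \frac{246839}{68} \approx -3630.0$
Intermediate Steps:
$K = \frac{1}{68} \approx 0.014706$
$P = -6$ ($P = -10 + 4 = -6$)
$u{\left(v \right)} = -6 + 2 v$ ($u{\left(v \right)} = \left(-6 + v\right) + v = -6 + 2 v$)
$K + 121 u{\left(-12 \right)} = \frac{1}{68} + 121 \left(-6 + 2 \left(-12\right)\right) = \frac{1}{68} + 121 \left(-6 - 24\right) = \frac{1}{68} + 121 \left(-30\right) = \frac{1}{68} - 3630 = - \frac{246839}{68}$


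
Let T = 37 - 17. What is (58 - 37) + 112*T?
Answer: 2261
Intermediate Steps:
T = 20
(58 - 37) + 112*T = (58 - 37) + 112*20 = 21 + 2240 = 2261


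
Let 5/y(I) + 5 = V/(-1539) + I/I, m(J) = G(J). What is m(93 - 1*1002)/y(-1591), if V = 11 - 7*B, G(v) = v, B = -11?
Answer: 630644/855 ≈ 737.60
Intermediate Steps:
m(J) = J
V = 88 (V = 11 - 7*(-11) = 11 + 77 = 88)
y(I) = -7695/6244 (y(I) = 5/(-5 + (88/(-1539) + I/I)) = 5/(-5 + (88*(-1/1539) + 1)) = 5/(-5 + (-88/1539 + 1)) = 5/(-5 + 1451/1539) = 5/(-6244/1539) = 5*(-1539/6244) = -7695/6244)
m(93 - 1*1002)/y(-1591) = (93 - 1*1002)/(-7695/6244) = (93 - 1002)*(-6244/7695) = -909*(-6244/7695) = 630644/855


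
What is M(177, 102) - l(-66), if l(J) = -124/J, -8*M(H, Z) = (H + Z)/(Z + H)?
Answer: -529/264 ≈ -2.0038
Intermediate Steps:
M(H, Z) = -1/8 (M(H, Z) = -(H + Z)/(8*(Z + H)) = -(H + Z)/(8*(H + Z)) = -1/8*1 = -1/8)
M(177, 102) - l(-66) = -1/8 - (-124)/(-66) = -1/8 - (-124)*(-1)/66 = -1/8 - 1*62/33 = -1/8 - 62/33 = -529/264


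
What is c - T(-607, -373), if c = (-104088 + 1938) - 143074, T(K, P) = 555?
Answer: -245779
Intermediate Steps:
c = -245224 (c = -102150 - 143074 = -245224)
c - T(-607, -373) = -245224 - 1*555 = -245224 - 555 = -245779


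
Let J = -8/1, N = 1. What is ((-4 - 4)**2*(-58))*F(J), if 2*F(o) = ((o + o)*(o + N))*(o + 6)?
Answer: 415744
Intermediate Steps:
J = -8 (J = -8*1 = -8)
F(o) = o*(1 + o)*(6 + o) (F(o) = (((o + o)*(o + 1))*(o + 6))/2 = (((2*o)*(1 + o))*(6 + o))/2 = ((2*o*(1 + o))*(6 + o))/2 = (2*o*(1 + o)*(6 + o))/2 = o*(1 + o)*(6 + o))
((-4 - 4)**2*(-58))*F(J) = ((-4 - 4)**2*(-58))*(-8*(6 + (-8)**2 + 7*(-8))) = ((-8)**2*(-58))*(-8*(6 + 64 - 56)) = (64*(-58))*(-8*14) = -3712*(-112) = 415744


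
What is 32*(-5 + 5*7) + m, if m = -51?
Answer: 909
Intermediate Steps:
32*(-5 + 5*7) + m = 32*(-5 + 5*7) - 51 = 32*(-5 + 35) - 51 = 32*30 - 51 = 960 - 51 = 909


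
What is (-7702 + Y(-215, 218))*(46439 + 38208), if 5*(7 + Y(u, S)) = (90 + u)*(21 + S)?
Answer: -1158309548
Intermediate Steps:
Y(u, S) = -7 + (21 + S)*(90 + u)/5 (Y(u, S) = -7 + ((90 + u)*(21 + S))/5 = -7 + ((21 + S)*(90 + u))/5 = -7 + (21 + S)*(90 + u)/5)
(-7702 + Y(-215, 218))*(46439 + 38208) = (-7702 + (371 + 18*218 + (21/5)*(-215) + (1/5)*218*(-215)))*(46439 + 38208) = (-7702 + (371 + 3924 - 903 - 9374))*84647 = (-7702 - 5982)*84647 = -13684*84647 = -1158309548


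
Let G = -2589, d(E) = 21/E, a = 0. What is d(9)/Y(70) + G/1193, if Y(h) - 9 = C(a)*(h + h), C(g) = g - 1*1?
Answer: -1025828/468849 ≈ -2.1880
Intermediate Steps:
C(g) = -1 + g (C(g) = g - 1 = -1 + g)
Y(h) = 9 - 2*h (Y(h) = 9 + (-1 + 0)*(h + h) = 9 - 2*h)
d(9)/Y(70) + G/1193 = (21/9)/(9 - 2*70) - 2589/1193 = (21*(⅑))/(9 - 140) - 2589*1/1193 = (7/3)/(-131) - 2589/1193 = (7/3)*(-1/131) - 2589/1193 = -7/393 - 2589/1193 = -1025828/468849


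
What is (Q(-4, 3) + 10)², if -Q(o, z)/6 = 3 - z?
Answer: 100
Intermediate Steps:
Q(o, z) = -18 + 6*z (Q(o, z) = -6*(3 - z) = -18 + 6*z)
(Q(-4, 3) + 10)² = ((-18 + 6*3) + 10)² = ((-18 + 18) + 10)² = (0 + 10)² = 10² = 100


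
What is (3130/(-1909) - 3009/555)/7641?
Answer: -831259/899511255 ≈ -0.00092412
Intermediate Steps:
(3130/(-1909) - 3009/555)/7641 = (3130*(-1/1909) - 3009*1/555)*(1/7641) = (-3130/1909 - 1003/185)*(1/7641) = -2493777/353165*1/7641 = -831259/899511255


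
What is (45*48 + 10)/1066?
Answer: 1085/533 ≈ 2.0356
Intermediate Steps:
(45*48 + 10)/1066 = (2160 + 10)*(1/1066) = 2170*(1/1066) = 1085/533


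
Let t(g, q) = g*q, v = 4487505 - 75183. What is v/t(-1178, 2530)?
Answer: -2206161/1490170 ≈ -1.4805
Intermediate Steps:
v = 4412322
v/t(-1178, 2530) = 4412322/((-1178*2530)) = 4412322/(-2980340) = 4412322*(-1/2980340) = -2206161/1490170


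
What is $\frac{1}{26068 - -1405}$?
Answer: $\frac{1}{27473} \approx 3.6399 \cdot 10^{-5}$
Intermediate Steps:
$\frac{1}{26068 - -1405} = \frac{1}{26068 + \left(1539 - 134\right)} = \frac{1}{26068 + 1405} = \frac{1}{27473}$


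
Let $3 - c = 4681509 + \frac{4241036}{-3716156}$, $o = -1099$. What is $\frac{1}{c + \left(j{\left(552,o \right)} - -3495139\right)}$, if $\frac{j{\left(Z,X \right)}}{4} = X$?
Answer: $- \frac{929039}{1106264206498} \approx -8.398 \cdot 10^{-7}$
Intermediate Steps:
$j{\left(Z,X \right)} = 4 X$
$c = - \frac{4349300592475}{929039}$ ($c = 3 - \left(4681509 + \frac{4241036}{-3716156}\right) = 3 - \left(4681509 + 4241036 \left(- \frac{1}{3716156}\right)\right) = 3 - \left(4681509 - \frac{1060259}{929039}\right) = 3 - \frac{4349303379592}{929039} = - \frac{4349300592475}{929039} \approx -4.6815 \cdot 10^{6}$)
$\frac{1}{c + \left(j{\left(552,o \right)} - -3495139\right)} = \frac{1}{- \frac{4349300592475}{929039} + \left(4 \left(-1099\right) - -3495139\right)} = \frac{1}{- \frac{4349300592475}{929039} + \left(-4396 + 3495139\right)} = \frac{1}{- \frac{4349300592475}{929039} + 3490743} = \frac{1}{- \frac{1106264206498}{929039}} = - \frac{929039}{1106264206498}$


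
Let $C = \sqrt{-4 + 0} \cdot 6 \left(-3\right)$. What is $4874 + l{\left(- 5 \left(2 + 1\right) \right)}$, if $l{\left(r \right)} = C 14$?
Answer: $4874 - 504 i \approx 4874.0 - 504.0 i$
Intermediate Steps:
$C = - 36 i$ ($C = \sqrt{-4} \cdot 6 \left(-3\right) = 2 i 6 \left(-3\right) = 12 i \left(-3\right) = - 36 i \approx - 36.0 i$)
$l{\left(r \right)} = - 504 i$ ($l{\left(r \right)} = - 36 i 14 = - 504 i$)
$4874 + l{\left(- 5 \left(2 + 1\right) \right)} = 4874 - 504 i$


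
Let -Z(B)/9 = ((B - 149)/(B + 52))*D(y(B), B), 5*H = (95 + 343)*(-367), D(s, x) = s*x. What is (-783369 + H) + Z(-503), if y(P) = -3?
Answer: -1883267601/2255 ≈ -8.3515e+5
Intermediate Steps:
H = -160746/5 (H = ((95 + 343)*(-367))/5 = (438*(-367))/5 = (⅕)*(-160746) = -160746/5 ≈ -32149.)
Z(B) = 27*B*(-149 + B)/(52 + B) (Z(B) = -9*(B - 149)/(B + 52)*(-3*B) = -9*(-149 + B)/(52 + B)*(-3*B) = -(-27)*B*(-149 + B)/(52 + B) = 27*B*(-149 + B)/(52 + B))
(-783369 + H) + Z(-503) = (-783369 - 160746/5) + 27*(-503)*(-149 - 503)/(52 - 503) = -4077591/5 + 27*(-503)*(-652)/(-451) = -4077591/5 + 27*(-503)*(-1/451)*(-652) = -4077591/5 - 8854812/451 = -1883267601/2255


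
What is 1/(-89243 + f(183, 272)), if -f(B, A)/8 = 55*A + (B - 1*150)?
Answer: -1/209187 ≈ -4.7804e-6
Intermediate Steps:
f(B, A) = 1200 - 440*A - 8*B (f(B, A) = -8*(55*A + (B - 1*150)) = -8*(55*A + (B - 150)) = -8*(55*A + (-150 + B)) = -8*(-150 + B + 55*A) = 1200 - 440*A - 8*B)
1/(-89243 + f(183, 272)) = 1/(-89243 + (1200 - 440*272 - 8*183)) = 1/(-89243 + (1200 - 119680 - 1464)) = 1/(-89243 - 119944) = 1/(-209187) = -1/209187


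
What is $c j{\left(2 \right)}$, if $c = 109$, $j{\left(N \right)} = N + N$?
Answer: $436$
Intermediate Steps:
$j{\left(N \right)} = 2 N$
$c j{\left(2 \right)} = 109 \cdot 2 \cdot 2 = 109 \cdot 4 = 436$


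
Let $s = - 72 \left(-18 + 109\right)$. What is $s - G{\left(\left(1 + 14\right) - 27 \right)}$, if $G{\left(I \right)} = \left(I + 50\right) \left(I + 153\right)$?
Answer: $-11910$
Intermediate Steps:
$s = -6552$ ($s = \left(-72\right) 91 = -6552$)
$G{\left(I \right)} = \left(50 + I\right) \left(153 + I\right)$
$s - G{\left(\left(1 + 14\right) - 27 \right)} = -6552 - \left(7650 + \left(\left(1 + 14\right) - 27\right)^{2} + 203 \left(\left(1 + 14\right) - 27\right)\right) = -6552 - \left(7650 + \left(15 - 27\right)^{2} + 203 \left(15 - 27\right)\right) = -6552 - \left(7650 + \left(-12\right)^{2} + 203 \left(-12\right)\right) = -6552 - \left(7650 + 144 - 2436\right) = -6552 - 5358 = -11910$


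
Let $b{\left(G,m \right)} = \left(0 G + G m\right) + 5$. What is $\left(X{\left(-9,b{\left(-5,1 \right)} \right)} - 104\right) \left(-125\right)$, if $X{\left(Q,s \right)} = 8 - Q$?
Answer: $10875$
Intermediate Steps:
$b{\left(G,m \right)} = 5 + G m$ ($b{\left(G,m \right)} = \left(0 + G m\right) + 5 = G m + 5 = 5 + G m$)
$\left(X{\left(-9,b{\left(-5,1 \right)} \right)} - 104\right) \left(-125\right) = \left(\left(8 - -9\right) - 104\right) \left(-125\right) = \left(\left(8 + 9\right) - 104\right) \left(-125\right) = \left(17 - 104\right) \left(-125\right) = \left(-87\right) \left(-125\right) = 10875$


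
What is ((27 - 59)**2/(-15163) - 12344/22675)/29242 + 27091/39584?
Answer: 136182488167913351/198989053263085600 ≈ 0.68437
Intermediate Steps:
((27 - 59)**2/(-15163) - 12344/22675)/29242 + 27091/39584 = ((-32)**2*(-1/15163) - 12344*1/22675)*(1/29242) + 27091*(1/39584) = (1024*(-1/15163) - 12344/22675)*(1/29242) + 27091/39584 = (-1024/15163 - 12344/22675)*(1/29242) + 27091/39584 = -210391272/343821025*1/29242 + 27091/39584 = -105195636/5027007206525 + 27091/39584 = 136182488167913351/198989053263085600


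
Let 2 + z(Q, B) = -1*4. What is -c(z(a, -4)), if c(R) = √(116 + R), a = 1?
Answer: -√110 ≈ -10.488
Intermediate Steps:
z(Q, B) = -6 (z(Q, B) = -2 - 1*4 = -2 - 4 = -6)
-c(z(a, -4)) = -√(116 - 6) = -√110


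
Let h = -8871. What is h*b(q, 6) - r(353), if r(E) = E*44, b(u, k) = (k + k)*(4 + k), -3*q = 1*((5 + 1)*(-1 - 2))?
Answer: -1080052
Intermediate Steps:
q = 6 (q = -(5 + 1)*(-1 - 2)/3 = -6*(-3)/3 = -(-18)/3 = -⅓*(-18) = 6)
b(u, k) = 2*k*(4 + k) (b(u, k) = (2*k)*(4 + k) = 2*k*(4 + k))
r(E) = 44*E
h*b(q, 6) - r(353) = -17742*6*(4 + 6) - 44*353 = -17742*6*10 - 1*15532 = -8871*120 - 15532 = -1064520 - 15532 = -1080052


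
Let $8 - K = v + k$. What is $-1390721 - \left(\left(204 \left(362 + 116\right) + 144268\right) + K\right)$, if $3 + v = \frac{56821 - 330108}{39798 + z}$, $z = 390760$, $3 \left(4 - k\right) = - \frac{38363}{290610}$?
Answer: $- \frac{153200067360101944}{93843345285} \approx -1.6325 \cdot 10^{6}$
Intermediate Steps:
$k = \frac{3525683}{871830}$ ($k = 4 - \frac{\left(-38363\right) \frac{1}{290610}}{3} = 4 - - \frac{38363}{871830} = 4 + \frac{38363}{871830} = \frac{3525683}{871830} \approx 4.044$)
$v = - \frac{1564961}{430558}$ ($v = -3 + \frac{56821 - 330108}{39798 + 390760} = -3 - \frac{273287}{430558} = - \frac{1564961}{430558} \approx -3.6347$)
$K = \frac{712338994159}{93843345285}$ ($K = 8 - \left(- \frac{1564961}{430558} + \frac{3525683}{871830}\right) = 8 - \frac{38407768121}{93843345285} = \frac{712338994159}{93843345285} \approx 7.5907$)
$-1390721 - \left(\left(204 \left(362 + 116\right) + 144268\right) + K\right) = -1390721 - \left(\left(204 \left(362 + 116\right) + 144268\right) + \frac{712338994159}{93843345285}\right) = -1390721 - \left(\left(204 \cdot 478 + 144268\right) + \frac{712338994159}{93843345285}\right) = -1390721 - \left(\left(97512 + 144268\right) + \frac{712338994159}{93843345285}\right) = -1390721 - \left(241780 + \frac{712338994159}{93843345285}\right) = -1390721 - \frac{22690156362001459}{93843345285} = - \frac{153200067360101944}{93843345285}$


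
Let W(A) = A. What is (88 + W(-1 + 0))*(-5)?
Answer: -435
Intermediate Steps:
(88 + W(-1 + 0))*(-5) = (88 + (-1 + 0))*(-5) = (88 - 1)*(-5) = 87*(-5) = -435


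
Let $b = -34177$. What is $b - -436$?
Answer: $-33741$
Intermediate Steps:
$b - -436 = -34177 - -436 = -34177 + \left(-12902 + 13338\right) = -34177 + 436 = -33741$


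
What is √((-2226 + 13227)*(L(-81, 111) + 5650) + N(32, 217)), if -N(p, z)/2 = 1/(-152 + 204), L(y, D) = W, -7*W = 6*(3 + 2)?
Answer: √2057282047366/182 ≈ 7880.9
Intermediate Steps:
W = -30/7 (W = -6*(3 + 2)/7 = -6*5/7 = -⅐*30 = -30/7 ≈ -4.2857)
L(y, D) = -30/7
N(p, z) = -1/26 (N(p, z) = -2/(-152 + 204) = -2/52 = -2*1/52 = -1/26)
√((-2226 + 13227)*(L(-81, 111) + 5650) + N(32, 217)) = √((-2226 + 13227)*(-30/7 + 5650) - 1/26) = √(11001*(39520/7) - 1/26) = √(434759520/7 - 1/26) = √(11303747513/182) = √2057282047366/182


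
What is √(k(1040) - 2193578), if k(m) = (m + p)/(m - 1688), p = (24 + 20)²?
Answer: I*√177680190/9 ≈ 1481.1*I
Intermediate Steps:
p = 1936 (p = 44² = 1936)
k(m) = (1936 + m)/(-1688 + m) (k(m) = (m + 1936)/(m - 1688) = (1936 + m)/(-1688 + m))
√(k(1040) - 2193578) = √((1936 + 1040)/(-1688 + 1040) - 2193578) = √(2976/(-648) - 2193578) = √(-1/648*2976 - 2193578) = √(-124/27 - 2193578) = √(-59226730/27) = I*√177680190/9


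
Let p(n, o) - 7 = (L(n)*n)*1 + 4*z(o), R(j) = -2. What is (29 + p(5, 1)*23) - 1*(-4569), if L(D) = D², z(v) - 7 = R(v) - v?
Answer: 8002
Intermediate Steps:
z(v) = 5 - v (z(v) = 7 + (-2 - v) = 5 - v)
p(n, o) = 27 + n³ - 4*o (p(n, o) = 7 + ((n²*n)*1 + 4*(5 - o)) = 7 + (n³*1 + (20 - 4*o)) = 7 + (n³ + (20 - 4*o)) = 7 + (20 + n³ - 4*o) = 27 + n³ - 4*o)
(29 + p(5, 1)*23) - 1*(-4569) = (29 + (27 + 5³ - 4*1)*23) - 1*(-4569) = (29 + (27 + 125 - 4)*23) + 4569 = (29 + 148*23) + 4569 = (29 + 3404) + 4569 = 3433 + 4569 = 8002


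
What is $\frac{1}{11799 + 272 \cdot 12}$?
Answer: $\frac{1}{15063} \approx 6.6388 \cdot 10^{-5}$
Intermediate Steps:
$\frac{1}{11799 + 272 \cdot 12} = \frac{1}{11799 + 3264} = \frac{1}{15063}$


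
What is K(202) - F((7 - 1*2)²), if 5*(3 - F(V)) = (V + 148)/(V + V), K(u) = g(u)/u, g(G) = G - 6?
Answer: -33777/25250 ≈ -1.3377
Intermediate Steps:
g(G) = -6 + G
K(u) = (-6 + u)/u
F(V) = 3 - (148 + V)/(10*V) (F(V) = 3 - (V + 148)/(5*(V + V)) = 3 - (148 + V)/(5*(2*V)) = 3 - (148 + V)*1/(2*V)/5 = 3 - (148 + V)/(10*V))
K(202) - F((7 - 1*2)²) = (-6 + 202)/202 - (-148 + 29*(7 - 1*2)²)/(10*((7 - 1*2)²)) = (1/202)*196 - (-148 + 29*(7 - 2)²)/(10*((7 - 2)²)) = 98/101 - (-148 + 29*5²)/(10*(5²)) = 98/101 - (-148 + 29*25)/(10*25) = 98/101 - (-148 + 725)/(10*25) = 98/101 - 577/(10*25) = 98/101 - 1*577/250 = 98/101 - 577/250 = -33777/25250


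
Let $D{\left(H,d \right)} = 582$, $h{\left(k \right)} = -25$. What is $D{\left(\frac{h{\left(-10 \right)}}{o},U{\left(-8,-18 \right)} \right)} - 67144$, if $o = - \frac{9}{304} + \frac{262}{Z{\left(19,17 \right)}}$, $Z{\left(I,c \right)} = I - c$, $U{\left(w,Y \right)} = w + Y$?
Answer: $-66562$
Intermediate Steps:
$U{\left(w,Y \right)} = Y + w$
$o = \frac{39815}{304}$ ($o = - \frac{9}{304} + \frac{262}{19 - 17} = \left(-9\right) \frac{1}{304} + \frac{262}{19 - 17} = - \frac{9}{304} + \frac{262}{2} = - \frac{9}{304} + 262 \cdot \frac{1}{2} = - \frac{9}{304} + 131 = \frac{39815}{304} \approx 130.97$)
$D{\left(\frac{h{\left(-10 \right)}}{o},U{\left(-8,-18 \right)} \right)} - 67144 = 582 - 67144 = -66562$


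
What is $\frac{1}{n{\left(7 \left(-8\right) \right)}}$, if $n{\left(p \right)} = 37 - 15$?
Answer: $\frac{1}{22} \approx 0.045455$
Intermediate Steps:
$n{\left(p \right)} = 22$
$\frac{1}{n{\left(7 \left(-8\right) \right)}} = \frac{1}{22}$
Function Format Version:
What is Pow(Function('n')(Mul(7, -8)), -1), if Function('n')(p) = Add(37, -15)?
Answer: Rational(1, 22) ≈ 0.045455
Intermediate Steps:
Function('n')(p) = 22
Pow(Function('n')(Mul(7, -8)), -1) = Pow(22, -1) = Rational(1, 22)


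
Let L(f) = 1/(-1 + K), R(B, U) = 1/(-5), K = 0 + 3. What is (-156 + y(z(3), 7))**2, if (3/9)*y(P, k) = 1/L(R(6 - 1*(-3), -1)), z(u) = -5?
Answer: 22500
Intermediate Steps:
K = 3
R(B, U) = -1/5 (R(B, U) = 1*(-1/5) = -1/5)
L(f) = 1/2 (L(f) = 1/(-1 + 3) = 1/2)
y(P, k) = 6 (y(P, k) = 3/(1/2) = 3*2 = 6)
(-156 + y(z(3), 7))**2 = (-156 + 6)**2 = (-150)**2 = 22500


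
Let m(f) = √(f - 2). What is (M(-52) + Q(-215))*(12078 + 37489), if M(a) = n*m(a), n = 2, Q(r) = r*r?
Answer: 2291234575 + 297402*I*√6 ≈ 2.2912e+9 + 7.2848e+5*I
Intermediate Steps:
Q(r) = r²
m(f) = √(-2 + f)
M(a) = 2*√(-2 + a)
(M(-52) + Q(-215))*(12078 + 37489) = (2*√(-2 - 52) + (-215)²)*(12078 + 37489) = (2*√(-54) + 46225)*49567 = (2*(3*I*√6) + 46225)*49567 = (6*I*√6 + 46225)*49567 = (46225 + 6*I*√6)*49567 = 2291234575 + 297402*I*√6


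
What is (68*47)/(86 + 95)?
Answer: 3196/181 ≈ 17.657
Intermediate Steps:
(68*47)/(86 + 95) = 3196/181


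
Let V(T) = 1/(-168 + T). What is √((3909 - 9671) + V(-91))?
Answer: I*√386520981/259 ≈ 75.908*I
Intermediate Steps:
√((3909 - 9671) + V(-91)) = √((3909 - 9671) + 1/(-168 - 91)) = √(-5762 + 1/(-259)) = √(-5762 - 1/259) = √(-1492359/259) = I*√386520981/259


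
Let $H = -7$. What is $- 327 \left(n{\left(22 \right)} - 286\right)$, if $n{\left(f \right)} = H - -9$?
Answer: $92868$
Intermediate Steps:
$n{\left(f \right)} = 2$ ($n{\left(f \right)} = -7 - -9 = -7 + 9 = 2$)
$- 327 \left(n{\left(22 \right)} - 286\right) = - 327 \left(2 - 286\right) = \left(-327\right) \left(-284\right) = 92868$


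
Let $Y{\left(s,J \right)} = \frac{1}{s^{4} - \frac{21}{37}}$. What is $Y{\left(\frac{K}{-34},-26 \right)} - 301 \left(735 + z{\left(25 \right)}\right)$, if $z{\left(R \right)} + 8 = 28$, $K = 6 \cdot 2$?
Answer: $- \frac{387697620472}{1705989} \approx -2.2726 \cdot 10^{5}$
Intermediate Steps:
$K = 12$
$z{\left(R \right)} = 20$ ($z{\left(R \right)} = -8 + 28 = 20$)
$Y{\left(s,J \right)} = \frac{1}{- \frac{21}{37} + s^{4}}$ ($Y{\left(s,J \right)} = \frac{1}{s^{4} - \frac{21}{37}} = \frac{1}{- \frac{21}{37} + s^{4}}$)
$Y{\left(\frac{K}{-34},-26 \right)} - 301 \left(735 + z{\left(25 \right)}\right) = \frac{37}{-21 + 37 \left(\frac{12}{-34}\right)^{4}} - 301 \left(735 + 20\right) = \frac{37}{-21 + 37 \left(12 \left(- \frac{1}{34}\right)\right)^{4}} - 227255 = \frac{37}{-21 + 37 \left(- \frac{6}{17}\right)^{4}} - 227255 = \frac{37}{-21 + 37 \cdot \frac{1296}{83521}} - 227255 = \frac{37}{-21 + \frac{47952}{83521}} - 227255 = \frac{37}{- \frac{1705989}{83521}} - 227255 = 37 \left(- \frac{83521}{1705989}\right) - 227255 = - \frac{3090277}{1705989} - 227255 = - \frac{387697620472}{1705989}$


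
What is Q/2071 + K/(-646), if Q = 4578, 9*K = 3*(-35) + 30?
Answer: 4309/1938 ≈ 2.2234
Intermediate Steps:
K = -25/3 (K = (3*(-35) + 30)/9 = (-105 + 30)/9 = (1/9)*(-75) = -25/3 ≈ -8.3333)
Q/2071 + K/(-646) = 4578/2071 - 25/3/(-646) = 4578*(1/2071) - 25/3*(-1/646) = 42/19 + 25/1938 = 4309/1938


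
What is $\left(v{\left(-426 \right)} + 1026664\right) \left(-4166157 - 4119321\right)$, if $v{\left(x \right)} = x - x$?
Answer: $-8506401985392$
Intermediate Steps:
$v{\left(x \right)} = 0$
$\left(v{\left(-426 \right)} + 1026664\right) \left(-4166157 - 4119321\right) = \left(0 + 1026664\right) \left(-4166157 - 4119321\right) = 1026664 \left(-8285478\right) = -8506401985392$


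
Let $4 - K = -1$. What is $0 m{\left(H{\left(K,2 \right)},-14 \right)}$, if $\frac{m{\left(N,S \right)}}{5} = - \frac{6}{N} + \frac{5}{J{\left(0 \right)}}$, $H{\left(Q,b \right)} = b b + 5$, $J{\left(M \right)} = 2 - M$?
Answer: $0$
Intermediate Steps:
$K = 5$ ($K = 4 - -1 = 4 + 1 = 5$)
$H{\left(Q,b \right)} = 5 + b^{2}$ ($H{\left(Q,b \right)} = b^{2} + 5 = 5 + b^{2}$)
$m{\left(N,S \right)} = \frac{25}{2} - \frac{30}{N}$ ($m{\left(N,S \right)} = 5 \left(- \frac{6}{N} + \frac{5}{2 - 0}\right) = 5 \left(- \frac{6}{N} + \frac{5}{2 + 0}\right) = 5 \left(- \frac{6}{N} + \frac{5}{2}\right) = 5 \left(\frac{5}{2} - \frac{6}{N}\right) = \frac{25}{2} - \frac{30}{N}$)
$0 m{\left(H{\left(K,2 \right)},-14 \right)} = 0 \left(\frac{25}{2} - \frac{30}{5 + 2^{2}}\right) = 0 \left(\frac{25}{2} - \frac{30}{5 + 4}\right) = 0 \left(\frac{25}{2} - \frac{30}{9}\right) = 0 \left(\frac{25}{2} - \frac{10}{3}\right) = 0 \cdot \frac{55}{6} = 0$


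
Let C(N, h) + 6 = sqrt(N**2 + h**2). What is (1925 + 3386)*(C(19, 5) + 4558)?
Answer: 24175672 + 5311*sqrt(386) ≈ 2.4280e+7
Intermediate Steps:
C(N, h) = -6 + sqrt(N**2 + h**2)
(1925 + 3386)*(C(19, 5) + 4558) = (1925 + 3386)*((-6 + sqrt(19**2 + 5**2)) + 4558) = 5311*((-6 + sqrt(361 + 25)) + 4558) = 5311*((-6 + sqrt(386)) + 4558) = 5311*(4552 + sqrt(386)) = 24175672 + 5311*sqrt(386)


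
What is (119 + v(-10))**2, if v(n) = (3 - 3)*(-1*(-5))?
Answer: 14161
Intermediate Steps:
v(n) = 0 (v(n) = 0*5 = 0)
(119 + v(-10))**2 = (119 + 0)**2 = 119**2 = 14161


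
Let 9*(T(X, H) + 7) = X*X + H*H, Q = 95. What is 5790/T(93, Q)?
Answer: 52110/17611 ≈ 2.9589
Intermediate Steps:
T(X, H) = -7 + H²/9 + X²/9 (T(X, H) = -7 + (X*X + H*H)/9 = -7 + (X² + H²)/9 = -7 + (H² + X²)/9 = -7 + (H²/9 + X²/9) = -7 + H²/9 + X²/9)
5790/T(93, Q) = 5790/(-7 + (⅑)*95² + (⅑)*93²) = 5790/(-7 + (⅑)*9025 + (⅑)*8649) = 5790/(-7 + 9025/9 + 961) = 5790/(17611/9) = 5790*(9/17611) = 52110/17611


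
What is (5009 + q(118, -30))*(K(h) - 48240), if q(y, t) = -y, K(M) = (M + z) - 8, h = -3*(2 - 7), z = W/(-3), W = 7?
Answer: -707757046/3 ≈ -2.3592e+8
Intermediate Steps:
z = -7/3 (z = 7/(-3) = 7*(-⅓) = -7/3 ≈ -2.3333)
h = 15 (h = -3*(-5) = 15)
K(M) = -31/3 + M (K(M) = (M - 7/3) - 8 = (-7/3 + M) - 8 = -31/3 + M)
(5009 + q(118, -30))*(K(h) - 48240) = (5009 - 1*118)*((-31/3 + 15) - 48240) = (5009 - 118)*(14/3 - 48240) = 4891*(-144706/3) = -707757046/3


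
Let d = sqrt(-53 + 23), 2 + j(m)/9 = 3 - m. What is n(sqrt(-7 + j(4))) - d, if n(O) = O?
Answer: I*(sqrt(34) - sqrt(30)) ≈ 0.35373*I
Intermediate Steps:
j(m) = 9 - 9*m (j(m) = -18 + 9*(3 - m) = -18 + (27 - 9*m) = 9 - 9*m)
d = I*sqrt(30) (d = sqrt(-30) = I*sqrt(30) ≈ 5.4772*I)
n(sqrt(-7 + j(4))) - d = sqrt(-7 + (9 - 9*4)) - I*sqrt(30) = sqrt(-7 + (9 - 36)) - I*sqrt(30) = sqrt(-7 - 27) - I*sqrt(30) = sqrt(-34) - I*sqrt(30) = I*sqrt(34) - I*sqrt(30)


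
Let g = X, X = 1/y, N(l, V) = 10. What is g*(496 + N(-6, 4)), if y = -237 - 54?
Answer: -506/291 ≈ -1.7388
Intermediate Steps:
y = -291
X = -1/291 (X = 1/(-291) = -1/291 ≈ -0.0034364)
g = -1/291 ≈ -0.0034364
g*(496 + N(-6, 4)) = -(496 + 10)/291 = -1/291*506 = -506/291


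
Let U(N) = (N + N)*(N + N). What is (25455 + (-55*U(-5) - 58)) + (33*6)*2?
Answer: 20293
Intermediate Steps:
U(N) = 4*N**2 (U(N) = (2*N)*(2*N) = 4*N**2)
(25455 + (-55*U(-5) - 58)) + (33*6)*2 = (25455 + (-220*(-5)**2 - 58)) + (33*6)*2 = (25455 + (-220*25 - 58)) + 198*2 = (25455 + (-55*100 - 58)) + 396 = (25455 + (-5500 - 58)) + 396 = (25455 - 5558) + 396 = 19897 + 396 = 20293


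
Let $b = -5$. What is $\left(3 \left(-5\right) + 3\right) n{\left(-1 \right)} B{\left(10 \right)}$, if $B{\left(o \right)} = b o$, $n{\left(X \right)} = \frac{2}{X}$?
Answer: $-1200$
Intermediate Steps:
$B{\left(o \right)} = - 5 o$
$\left(3 \left(-5\right) + 3\right) n{\left(-1 \right)} B{\left(10 \right)} = \left(3 \left(-5\right) + 3\right) \frac{2}{-1} \left(\left(-5\right) 10\right) = \left(-15 + 3\right) 2 \left(-1\right) \left(-50\right) = \left(-12\right) \left(-2\right) \left(-50\right) = 24 \left(-50\right) = -1200$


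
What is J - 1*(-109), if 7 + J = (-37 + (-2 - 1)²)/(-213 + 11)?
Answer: 10316/101 ≈ 102.14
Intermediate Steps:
J = -693/101 (J = -7 + (-37 + (-2 - 1)²)/(-213 + 11) = -7 + (-37 + (-3)²)/(-202) = -7 + (-37 + 9)*(-1/202) = -7 - 28*(-1/202) = -7 + 14/101 = -693/101 ≈ -6.8614)
J - 1*(-109) = -693/101 - 1*(-109) = -693/101 + 109 = 10316/101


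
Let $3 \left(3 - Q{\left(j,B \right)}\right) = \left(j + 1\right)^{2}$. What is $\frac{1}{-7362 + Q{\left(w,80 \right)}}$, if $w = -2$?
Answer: $- \frac{3}{22078} \approx -0.00013588$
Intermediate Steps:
$Q{\left(j,B \right)} = 3 - \frac{\left(1 + j\right)^{2}}{3}$ ($Q{\left(j,B \right)} = 3 - \frac{\left(j + 1\right)^{2}}{3} = 3 - \frac{\left(1 + j\right)^{2}}{3}$)
$\frac{1}{-7362 + Q{\left(w,80 \right)}} = \frac{1}{-7362 + \left(3 - \frac{\left(1 - 2\right)^{2}}{3}\right)} = \frac{1}{-7362 + \left(3 - \frac{\left(-1\right)^{2}}{3}\right)} = \frac{1}{-7362 + \left(3 - \frac{1}{3}\right)} = \frac{1}{-7362 + \frac{8}{3}} = \frac{1}{- \frac{22078}{3}} = - \frac{3}{22078}$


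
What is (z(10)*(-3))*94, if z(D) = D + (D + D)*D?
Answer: -59220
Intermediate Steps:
z(D) = D + 2*D**2 (z(D) = D + (2*D)*D = D + 2*D**2)
(z(10)*(-3))*94 = ((10*(1 + 2*10))*(-3))*94 = ((10*(1 + 20))*(-3))*94 = ((10*21)*(-3))*94 = (210*(-3))*94 = -630*94 = -59220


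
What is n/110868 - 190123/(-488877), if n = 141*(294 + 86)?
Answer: 3939382202/4516734603 ≈ 0.87218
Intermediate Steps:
n = 53580 (n = 141*380 = 53580)
n/110868 - 190123/(-488877) = 53580/110868 - 190123/(-488877) = 53580*(1/110868) - 190123*(-1/488877) = 4465/9239 + 190123/488877 = 3939382202/4516734603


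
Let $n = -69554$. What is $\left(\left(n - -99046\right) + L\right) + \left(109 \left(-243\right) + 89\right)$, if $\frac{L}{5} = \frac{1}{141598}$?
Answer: $\frac{438104217}{141598} \approx 3094.0$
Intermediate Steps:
$L = \frac{5}{141598} \approx 3.5311 \cdot 10^{-5}$
$\left(\left(n - -99046\right) + L\right) + \left(109 \left(-243\right) + 89\right) = \left(\left(-69554 - -99046\right) + \frac{5}{141598}\right) + \left(109 \left(-243\right) + 89\right) = \left(\left(-69554 + 99046\right) + \frac{5}{141598}\right) + \left(-26487 + 89\right) = \left(29492 + \frac{5}{141598}\right) - 26398 = \frac{4176008221}{141598} - 26398 = \frac{438104217}{141598}$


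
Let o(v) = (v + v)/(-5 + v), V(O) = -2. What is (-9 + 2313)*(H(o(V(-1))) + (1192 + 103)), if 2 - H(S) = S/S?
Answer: 2985984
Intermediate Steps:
o(v) = 2*v/(-5 + v) (o(v) = (2*v)/(-5 + v) = 2*v/(-5 + v))
H(S) = 1 (H(S) = 2 - S/S = 2 - 1*1 = 2 - 1 = 1)
(-9 + 2313)*(H(o(V(-1))) + (1192 + 103)) = (-9 + 2313)*(1 + (1192 + 103)) = 2304*(1 + 1295) = 2304*1296 = 2985984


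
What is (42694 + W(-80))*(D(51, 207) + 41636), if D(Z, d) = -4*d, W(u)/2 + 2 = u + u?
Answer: 1729034960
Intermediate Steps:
W(u) = -4 + 4*u (W(u) = -4 + 2*(u + u) = -4 + 2*(2*u) = -4 + 4*u)
(42694 + W(-80))*(D(51, 207) + 41636) = (42694 + (-4 + 4*(-80)))*(-4*207 + 41636) = (42694 + (-4 - 320))*(-828 + 41636) = (42694 - 324)*40808 = 42370*40808 = 1729034960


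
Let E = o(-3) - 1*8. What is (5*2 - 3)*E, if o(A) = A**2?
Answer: 7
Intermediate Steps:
E = 1 (E = (-3)**2 - 1*8 = 9 - 8 = 1)
(5*2 - 3)*E = (5*2 - 3)*1 = (10 - 3)*1 = 7*1 = 7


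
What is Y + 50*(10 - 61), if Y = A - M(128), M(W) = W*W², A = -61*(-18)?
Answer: -2098604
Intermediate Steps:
A = 1098
M(W) = W³
Y = -2096054 (Y = 1098 - 1*128³ = 1098 - 1*2097152 = 1098 - 2097152 = -2096054)
Y + 50*(10 - 61) = -2096054 + 50*(10 - 61) = -2096054 + 50*(-51) = -2096054 - 2550 = -2098604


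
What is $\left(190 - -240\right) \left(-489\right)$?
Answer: $-210270$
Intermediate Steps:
$\left(190 - -240\right) \left(-489\right) = \left(190 + 240\right) \left(-489\right) = 430 \left(-489\right) = -210270$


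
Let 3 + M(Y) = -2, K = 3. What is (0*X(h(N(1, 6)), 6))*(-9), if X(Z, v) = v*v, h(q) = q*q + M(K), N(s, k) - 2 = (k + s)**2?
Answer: 0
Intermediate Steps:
N(s, k) = 2 + (k + s)**2
M(Y) = -5 (M(Y) = -3 - 2 = -5)
h(q) = -5 + q**2 (h(q) = q*q - 5 = q**2 - 5 = -5 + q**2)
X(Z, v) = v**2
(0*X(h(N(1, 6)), 6))*(-9) = (0*6**2)*(-9) = (0*36)*(-9) = 0*(-9) = 0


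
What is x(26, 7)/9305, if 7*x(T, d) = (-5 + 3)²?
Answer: 4/65135 ≈ 6.1411e-5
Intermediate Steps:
x(T, d) = 4/7 (x(T, d) = (-5 + 3)²/7 = (⅐)*(-2)² = (⅐)*4 = 4/7)
x(26, 7)/9305 = (4/7)/9305 = (4/7)*(1/9305) = 4/65135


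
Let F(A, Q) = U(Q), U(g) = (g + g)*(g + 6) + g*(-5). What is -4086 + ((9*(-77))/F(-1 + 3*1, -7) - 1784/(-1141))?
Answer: -4676479/1141 ≈ -4098.6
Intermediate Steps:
U(g) = -5*g + 2*g*(6 + g) (U(g) = (2*g)*(6 + g) - 5*g = 2*g*(6 + g) - 5*g = -5*g + 2*g*(6 + g))
F(A, Q) = Q*(7 + 2*Q)
-4086 + ((9*(-77))/F(-1 + 3*1, -7) - 1784/(-1141)) = -4086 + ((9*(-77))/((-7*(7 + 2*(-7)))) - 1784/(-1141)) = -4086 + (-693*(-1/(7*(7 - 14))) - 1784*(-1/1141)) = -4086 + (-693/((-7*(-7))) + 1784/1141) = -4086 + (-693/49 + 1784/1141) = -4086 + (-693*1/49 + 1784/1141) = -4086 + (-99/7 + 1784/1141) = -4086 - 14353/1141 = -4676479/1141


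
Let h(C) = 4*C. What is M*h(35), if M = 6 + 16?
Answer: 3080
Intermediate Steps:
M = 22
M*h(35) = 22*(4*35) = 22*140 = 3080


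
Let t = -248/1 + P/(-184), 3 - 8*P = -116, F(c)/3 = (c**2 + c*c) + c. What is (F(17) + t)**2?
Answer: 5118204899025/2166784 ≈ 2.3621e+6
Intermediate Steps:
F(c) = 3*c + 6*c**2 (F(c) = 3*((c**2 + c*c) + c) = 3*((c**2 + c**2) + c) = 3*(2*c**2 + c) = 3*(c + 2*c**2) = 3*c + 6*c**2)
P = 119/8 (P = 3/8 - 1/8*(-116) = 3/8 + 29/2 = 119/8 ≈ 14.875)
t = -365175/1472 (t = -248/1 + (119/8)/(-184) = -248*1 + (119/8)*(-1/184) = -248 - 119/1472 = -365175/1472 ≈ -248.08)
(F(17) + t)**2 = (3*17*(1 + 2*17) - 365175/1472)**2 = (3*17*(1 + 34) - 365175/1472)**2 = (3*17*35 - 365175/1472)**2 = (1785 - 365175/1472)**2 = (2262345/1472)**2 = 5118204899025/2166784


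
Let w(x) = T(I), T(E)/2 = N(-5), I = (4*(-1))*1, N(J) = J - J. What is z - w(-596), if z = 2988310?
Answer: 2988310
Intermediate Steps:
N(J) = 0
I = -4 (I = -4*1 = -4)
T(E) = 0 (T(E) = 2*0 = 0)
w(x) = 0
z - w(-596) = 2988310 - 1*0 = 2988310 + 0 = 2988310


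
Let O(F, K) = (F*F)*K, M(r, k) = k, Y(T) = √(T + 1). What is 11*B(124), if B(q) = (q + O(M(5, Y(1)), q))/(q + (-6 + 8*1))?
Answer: 682/21 ≈ 32.476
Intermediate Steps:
Y(T) = √(1 + T)
O(F, K) = K*F² (O(F, K) = F²*K = K*F²)
B(q) = 3*q/(2 + q) (B(q) = (q + q*(√(1 + 1))²)/(q + (-6 + 8*1)) = (q + q*(√2)²)/(q + (-6 + 8)) = (q + q*2)/(q + 2) = (q + 2*q)/(2 + q) = (3*q)/(2 + q) = 3*q/(2 + q))
11*B(124) = 11*(3*124/(2 + 124)) = 11*(3*124/126) = 11*(3*124*(1/126)) = 11*(62/21) = 682/21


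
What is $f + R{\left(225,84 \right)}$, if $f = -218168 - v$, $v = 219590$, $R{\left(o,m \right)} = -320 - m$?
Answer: $-438162$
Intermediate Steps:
$f = -437758$ ($f = -218168 - 219590 = -437758$)
$f + R{\left(225,84 \right)} = -437758 - 404 = -438162$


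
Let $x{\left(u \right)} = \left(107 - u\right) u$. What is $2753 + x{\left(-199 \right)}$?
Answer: $-58141$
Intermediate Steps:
$x{\left(u \right)} = u \left(107 - u\right)$
$2753 + x{\left(-199 \right)} = 2753 - 199 \left(107 - -199\right) = 2753 - 199 \left(107 + 199\right) = 2753 - 60894 = -58141$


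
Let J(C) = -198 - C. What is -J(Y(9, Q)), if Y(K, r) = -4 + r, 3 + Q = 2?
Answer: 193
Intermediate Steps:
Q = -1 (Q = -3 + 2 = -1)
-J(Y(9, Q)) = -(-198 - (-4 - 1)) = -(-198 - 1*(-5)) = -(-198 + 5) = -1*(-193) = 193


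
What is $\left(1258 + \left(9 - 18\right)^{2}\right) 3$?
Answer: $4017$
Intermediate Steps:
$\left(1258 + \left(9 - 18\right)^{2}\right) 3 = \left(1258 + \left(-9\right)^{2}\right) 3 = \left(1258 + 81\right) 3 = 1339 \cdot 3 = 4017$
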